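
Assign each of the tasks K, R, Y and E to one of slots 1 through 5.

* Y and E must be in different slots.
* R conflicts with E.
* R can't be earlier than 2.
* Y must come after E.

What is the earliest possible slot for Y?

2

Precedence pushes Y to at least 2.
Y at 2 is achievable: R=2; Y=2; E=1; K=1.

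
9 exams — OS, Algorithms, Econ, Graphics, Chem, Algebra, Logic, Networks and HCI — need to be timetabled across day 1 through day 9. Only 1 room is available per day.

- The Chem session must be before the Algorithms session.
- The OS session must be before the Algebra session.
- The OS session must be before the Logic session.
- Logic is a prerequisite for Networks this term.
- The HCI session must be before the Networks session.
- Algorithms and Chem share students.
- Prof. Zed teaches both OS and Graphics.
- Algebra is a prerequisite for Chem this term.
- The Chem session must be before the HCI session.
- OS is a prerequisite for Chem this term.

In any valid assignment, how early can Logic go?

day 2

Precedence pushes Logic to at least day 2; downstream work caps Logic at day 8.
Logic at day 2 is achievable: Graphics=day 9, Networks=day 6, Algorithms=day 7, OS=day 1, Algebra=day 3, Econ=day 8, HCI=day 5, Chem=day 4, Logic=day 2.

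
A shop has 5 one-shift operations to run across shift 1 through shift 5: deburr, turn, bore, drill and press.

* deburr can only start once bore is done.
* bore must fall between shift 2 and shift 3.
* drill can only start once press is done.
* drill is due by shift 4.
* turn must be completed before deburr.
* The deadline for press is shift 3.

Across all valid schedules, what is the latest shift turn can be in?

Downstream work caps turn at shift 4.
turn at shift 4 is achievable: bore=shift 2; press=shift 1; drill=shift 2; deburr=shift 5; turn=shift 4.

shift 4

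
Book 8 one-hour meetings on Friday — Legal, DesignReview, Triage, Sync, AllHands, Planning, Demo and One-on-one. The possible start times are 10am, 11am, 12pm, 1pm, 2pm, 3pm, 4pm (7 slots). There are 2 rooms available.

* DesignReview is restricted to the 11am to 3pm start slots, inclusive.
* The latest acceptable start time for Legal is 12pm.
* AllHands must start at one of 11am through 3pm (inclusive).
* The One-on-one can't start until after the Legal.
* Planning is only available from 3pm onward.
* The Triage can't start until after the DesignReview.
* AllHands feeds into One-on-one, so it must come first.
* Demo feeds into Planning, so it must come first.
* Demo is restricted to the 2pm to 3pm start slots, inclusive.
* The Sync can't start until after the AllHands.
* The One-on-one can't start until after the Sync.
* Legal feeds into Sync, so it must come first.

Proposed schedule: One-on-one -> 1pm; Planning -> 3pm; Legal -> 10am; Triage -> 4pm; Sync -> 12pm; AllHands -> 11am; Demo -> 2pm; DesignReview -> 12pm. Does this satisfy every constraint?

AllHands must start at one of 11am through 3pm (inclusive) — holds.
The Triage can't start until after the DesignReview — holds.
Demo feeds into Planning, so it must come first — holds.
Demo is restricted to the 2pm to 3pm start slots, inclusive — holds.
DesignReview is restricted to the 11am to 3pm start slots, inclusive — holds.
There are 2 rooms available — holds.
AllHands feeds into One-on-one, so it must come first — holds.
The Sync can't start until after the AllHands — holds.
The latest acceptable start time for Legal is 12pm — holds.
The One-on-one can't start until after the Legal — holds.
Planning is only available from 3pm onward — holds.
The One-on-one can't start until after the Sync — holds.
Legal feeds into Sync, so it must come first — holds.

Yes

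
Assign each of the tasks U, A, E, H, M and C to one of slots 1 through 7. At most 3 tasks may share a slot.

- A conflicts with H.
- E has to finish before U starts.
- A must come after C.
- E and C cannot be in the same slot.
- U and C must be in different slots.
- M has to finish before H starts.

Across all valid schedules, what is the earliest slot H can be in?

Precedence pushes H to at least 2.
H at 2 is achievable: H -> 2; U -> 2; M -> 1; E -> 1; A -> 4; C -> 3.

2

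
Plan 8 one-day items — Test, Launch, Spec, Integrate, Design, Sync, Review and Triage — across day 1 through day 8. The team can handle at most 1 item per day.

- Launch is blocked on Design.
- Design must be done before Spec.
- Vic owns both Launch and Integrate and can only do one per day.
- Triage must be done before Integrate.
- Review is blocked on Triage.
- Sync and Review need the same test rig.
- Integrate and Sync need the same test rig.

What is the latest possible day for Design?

day 6

Downstream work caps Design at day 7.
Design at day 6 is achievable: Sync in day 5, Review in day 3, Design in day 6, Launch in day 7, Triage in day 1, Test in day 4, Spec in day 8, Integrate in day 2.
Nothing later works — the conflict and capacity constraints rule out every day after day 6.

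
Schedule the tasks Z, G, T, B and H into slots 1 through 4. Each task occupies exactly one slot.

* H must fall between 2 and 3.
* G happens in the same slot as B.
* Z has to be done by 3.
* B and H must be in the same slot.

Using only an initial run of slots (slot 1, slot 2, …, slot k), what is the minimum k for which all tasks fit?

2

H can't be placed before 2, so the schedule must run through at least slot 2.
2 works (last occupied slot: 2): for example G in 2; T in 1; B in 2; H in 2; Z in 1.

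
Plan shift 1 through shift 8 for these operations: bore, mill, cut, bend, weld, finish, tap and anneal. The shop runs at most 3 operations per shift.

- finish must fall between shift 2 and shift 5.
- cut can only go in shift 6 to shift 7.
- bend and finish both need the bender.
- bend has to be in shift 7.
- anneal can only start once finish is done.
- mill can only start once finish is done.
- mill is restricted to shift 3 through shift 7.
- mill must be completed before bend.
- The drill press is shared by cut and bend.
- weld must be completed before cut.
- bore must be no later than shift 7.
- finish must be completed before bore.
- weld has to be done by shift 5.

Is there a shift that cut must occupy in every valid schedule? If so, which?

cut's window is shift 6–shift 7.
bend is fixed at shift 7, and cut can't share a shift with bend.
So cut must be shift 6.

shift 6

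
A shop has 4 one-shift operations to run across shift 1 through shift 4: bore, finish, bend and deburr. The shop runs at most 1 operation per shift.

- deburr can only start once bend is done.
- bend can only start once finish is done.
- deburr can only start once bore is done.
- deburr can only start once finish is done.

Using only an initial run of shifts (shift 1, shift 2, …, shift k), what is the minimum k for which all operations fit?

The precedence chain requires at least 3 distinct shifts.
With at most 1 per shift and 4 operations, at least 4 shifts are needed.
4 works (last occupied shift: shift 4): for example finish -> shift 1, deburr -> shift 4, bore -> shift 3, bend -> shift 2.

4 shifts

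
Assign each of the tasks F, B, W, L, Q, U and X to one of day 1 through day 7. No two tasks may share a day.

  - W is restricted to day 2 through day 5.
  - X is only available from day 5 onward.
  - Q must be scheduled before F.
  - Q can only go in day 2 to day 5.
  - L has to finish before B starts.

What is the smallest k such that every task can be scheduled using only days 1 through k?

The precedence chain requires at least 2 distinct days.
With at most 1 per day and 7 tasks, at least 7 days are needed.
X can't be placed before day 5, so the schedule must run through at least day 5.
7 works (last occupied day: day 7): for example W -> day 3, Q -> day 2, L -> day 1, U -> day 7, X -> day 5, B -> day 6, F -> day 4.

7 days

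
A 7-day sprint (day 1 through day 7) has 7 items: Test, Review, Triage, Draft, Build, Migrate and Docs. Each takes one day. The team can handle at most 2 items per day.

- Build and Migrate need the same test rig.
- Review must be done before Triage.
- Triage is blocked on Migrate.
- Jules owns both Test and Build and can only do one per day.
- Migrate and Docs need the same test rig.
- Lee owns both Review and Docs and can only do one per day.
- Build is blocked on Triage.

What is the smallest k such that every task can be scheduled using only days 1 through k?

The precedence chain requires at least 3 distinct days.
With at most 2 per day and 7 tasks, at least 4 days are needed.
4 works (last occupied day: day 4): for example Test=day 2; Draft=day 3; Migrate=day 1; Docs=day 4; Triage=day 2; Review=day 1; Build=day 3.

4 days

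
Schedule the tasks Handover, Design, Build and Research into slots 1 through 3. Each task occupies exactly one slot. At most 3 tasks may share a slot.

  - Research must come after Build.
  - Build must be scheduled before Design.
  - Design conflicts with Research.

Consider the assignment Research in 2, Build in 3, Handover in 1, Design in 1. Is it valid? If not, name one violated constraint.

No — it violates: Build must be scheduled before Design

Research must come after Build — violated.
Design conflicts with Research — holds.
Build must be scheduled before Design — violated.
At most 3 tasks may share a slot — holds.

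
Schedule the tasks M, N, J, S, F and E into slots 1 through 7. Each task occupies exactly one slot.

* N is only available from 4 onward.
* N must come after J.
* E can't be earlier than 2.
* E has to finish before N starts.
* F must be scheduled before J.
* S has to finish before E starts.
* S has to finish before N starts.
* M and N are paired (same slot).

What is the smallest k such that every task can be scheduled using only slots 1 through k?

The precedence chain requires at least 3 distinct slots.
N can't be placed before 4, so the schedule must run through at least slot 4.
4 works (last occupied slot: 4): for example S in 1, E in 2, J in 2, N in 4, M in 4, F in 1.

4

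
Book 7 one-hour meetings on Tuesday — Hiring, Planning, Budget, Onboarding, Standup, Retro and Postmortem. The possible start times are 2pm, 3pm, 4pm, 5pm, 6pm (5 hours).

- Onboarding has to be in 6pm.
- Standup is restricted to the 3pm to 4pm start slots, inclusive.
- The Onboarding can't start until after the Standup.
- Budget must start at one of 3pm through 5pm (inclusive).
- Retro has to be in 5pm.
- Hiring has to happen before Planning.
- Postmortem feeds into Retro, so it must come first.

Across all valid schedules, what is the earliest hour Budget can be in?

Budget is available from 3pm; Budget's own window allows nothing later than 5pm.
Budget at 3pm is achievable: Postmortem in 2pm; Standup in 3pm; Budget in 3pm; Planning in 3pm; Retro in 5pm; Onboarding in 6pm; Hiring in 2pm.

3pm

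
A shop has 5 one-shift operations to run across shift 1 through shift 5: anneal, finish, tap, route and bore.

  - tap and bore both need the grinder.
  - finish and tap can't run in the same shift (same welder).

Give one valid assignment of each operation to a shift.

bore -> shift 1, finish -> shift 1, route -> shift 1, anneal -> shift 1, tap -> shift 2

Checking: tap(shift 2) != bore(shift 1); finish(shift 1) != tap(shift 2).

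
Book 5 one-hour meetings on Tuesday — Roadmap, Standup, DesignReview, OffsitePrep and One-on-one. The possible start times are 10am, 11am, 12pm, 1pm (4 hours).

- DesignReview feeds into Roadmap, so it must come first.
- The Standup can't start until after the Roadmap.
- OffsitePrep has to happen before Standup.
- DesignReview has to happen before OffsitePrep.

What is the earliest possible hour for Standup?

Precedence pushes Standup to at least 12pm.
Standup at 12pm is achievable: Standup in 12pm, DesignReview in 10am, Roadmap in 11am, One-on-one in 10am, OffsitePrep in 11am.

12pm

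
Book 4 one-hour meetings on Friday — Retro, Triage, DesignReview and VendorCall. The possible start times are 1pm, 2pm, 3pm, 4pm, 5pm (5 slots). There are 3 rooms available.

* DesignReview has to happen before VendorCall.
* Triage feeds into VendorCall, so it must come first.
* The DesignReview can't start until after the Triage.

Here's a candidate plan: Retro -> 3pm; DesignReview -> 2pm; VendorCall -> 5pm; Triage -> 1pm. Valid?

There are 3 rooms available — holds.
The DesignReview can't start until after the Triage — holds.
Triage feeds into VendorCall, so it must come first — holds.
DesignReview has to happen before VendorCall — holds.

Yes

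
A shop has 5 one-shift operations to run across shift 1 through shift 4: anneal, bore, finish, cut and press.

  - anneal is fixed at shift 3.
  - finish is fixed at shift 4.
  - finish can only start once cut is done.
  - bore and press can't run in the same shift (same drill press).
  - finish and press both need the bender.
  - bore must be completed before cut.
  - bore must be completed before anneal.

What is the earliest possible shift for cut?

Precedence pushes cut to at least shift 2; downstream work caps cut at shift 3.
cut at shift 2 is achievable: press -> shift 2; finish -> shift 4; anneal -> shift 3; bore -> shift 1; cut -> shift 2.

shift 2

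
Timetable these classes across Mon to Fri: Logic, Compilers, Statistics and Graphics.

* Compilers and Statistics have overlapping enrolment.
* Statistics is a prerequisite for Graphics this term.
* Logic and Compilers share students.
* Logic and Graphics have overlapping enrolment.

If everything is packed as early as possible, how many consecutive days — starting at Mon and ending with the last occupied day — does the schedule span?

The precedence chain requires at least 2 distinct days.
2 works (last occupied day: Tue): for example Statistics=Mon; Graphics=Tue; Compilers=Tue; Logic=Mon.

2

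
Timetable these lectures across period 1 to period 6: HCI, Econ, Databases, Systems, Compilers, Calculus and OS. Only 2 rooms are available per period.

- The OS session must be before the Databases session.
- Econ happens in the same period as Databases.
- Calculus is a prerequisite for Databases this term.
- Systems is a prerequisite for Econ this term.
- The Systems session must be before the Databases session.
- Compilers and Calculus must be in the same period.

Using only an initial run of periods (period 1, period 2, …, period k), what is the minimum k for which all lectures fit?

The precedence chain requires at least 2 distinct periods.
With at most 2 per period and 7 lectures, at least 4 periods are needed.
4 works (last occupied period: period 4): for example Systems=period 1; OS=period 1; Compilers=period 2; Econ=period 3; Calculus=period 2; HCI=period 4; Databases=period 3.

4 periods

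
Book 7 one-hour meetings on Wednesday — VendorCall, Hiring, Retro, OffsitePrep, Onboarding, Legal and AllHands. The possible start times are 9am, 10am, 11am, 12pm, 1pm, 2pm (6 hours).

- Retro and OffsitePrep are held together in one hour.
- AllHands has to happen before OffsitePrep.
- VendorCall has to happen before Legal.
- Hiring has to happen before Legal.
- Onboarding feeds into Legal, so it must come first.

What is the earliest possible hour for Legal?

10am

Precedence pushes Legal to at least 10am.
Legal at 10am is achievable: Legal -> 10am; OffsitePrep -> 10am; Onboarding -> 9am; Hiring -> 9am; Retro -> 10am; AllHands -> 9am; VendorCall -> 9am.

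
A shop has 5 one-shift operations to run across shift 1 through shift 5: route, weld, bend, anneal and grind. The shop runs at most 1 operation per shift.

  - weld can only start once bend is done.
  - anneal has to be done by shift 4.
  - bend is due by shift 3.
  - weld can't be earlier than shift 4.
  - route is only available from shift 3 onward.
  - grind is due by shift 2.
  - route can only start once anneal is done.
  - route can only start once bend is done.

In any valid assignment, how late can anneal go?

Anneal's own window allows nothing later than shift 4.
anneal at shift 3 is achievable: weld -> shift 4; anneal -> shift 3; bend -> shift 2; grind -> shift 1; route -> shift 5.
Nothing later works — the capacity limit rule out every shift after shift 3.

shift 3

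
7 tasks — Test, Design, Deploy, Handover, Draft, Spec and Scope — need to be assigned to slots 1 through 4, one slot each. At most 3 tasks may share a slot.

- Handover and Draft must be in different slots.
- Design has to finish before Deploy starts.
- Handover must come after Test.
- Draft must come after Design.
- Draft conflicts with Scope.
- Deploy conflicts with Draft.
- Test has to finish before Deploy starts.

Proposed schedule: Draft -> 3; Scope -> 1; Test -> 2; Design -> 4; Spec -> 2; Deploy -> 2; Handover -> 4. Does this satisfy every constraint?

Design has to finish before Deploy starts — violated.
Test has to finish before Deploy starts — violated.
Handover must come after Test — holds.
Deploy conflicts with Draft — holds.
Handover and Draft must be in different slots — holds.
Draft must come after Design — violated.
Draft conflicts with Scope — holds.
At most 3 tasks may share a slot — holds.

No. Design has to finish before Deploy starts is not satisfied.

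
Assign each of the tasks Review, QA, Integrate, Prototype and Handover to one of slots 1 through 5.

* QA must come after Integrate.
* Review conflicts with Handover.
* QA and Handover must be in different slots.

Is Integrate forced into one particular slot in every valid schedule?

No

Integrate can be 1 (e.g. Integrate -> 1; Prototype -> 1; QA -> 2; Handover -> 3; Review -> 1) or 2 (e.g. Handover=2, Review=1, Prototype=1, Integrate=2, QA=3).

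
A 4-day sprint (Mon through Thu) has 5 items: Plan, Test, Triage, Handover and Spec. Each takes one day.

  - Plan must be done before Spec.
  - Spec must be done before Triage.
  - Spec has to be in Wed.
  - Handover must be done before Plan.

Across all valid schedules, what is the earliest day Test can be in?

Test at Mon is achievable: Spec in Wed; Plan in Tue; Handover in Mon; Test in Mon; Triage in Thu.

Mon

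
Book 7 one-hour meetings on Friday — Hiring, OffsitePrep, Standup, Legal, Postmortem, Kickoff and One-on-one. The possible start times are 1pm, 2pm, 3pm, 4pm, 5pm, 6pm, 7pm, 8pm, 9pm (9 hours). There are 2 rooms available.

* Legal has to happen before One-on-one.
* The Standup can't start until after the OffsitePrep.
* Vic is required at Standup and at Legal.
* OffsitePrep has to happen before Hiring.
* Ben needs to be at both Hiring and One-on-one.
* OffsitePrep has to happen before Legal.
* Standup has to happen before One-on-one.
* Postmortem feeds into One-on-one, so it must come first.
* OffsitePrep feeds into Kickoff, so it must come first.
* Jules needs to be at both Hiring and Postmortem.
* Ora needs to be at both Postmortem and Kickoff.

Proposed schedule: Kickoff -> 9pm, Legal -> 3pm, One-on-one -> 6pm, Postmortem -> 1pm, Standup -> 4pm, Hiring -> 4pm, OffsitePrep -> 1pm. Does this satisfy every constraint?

Jules needs to be at both Hiring and Postmortem — holds.
OffsitePrep has to happen before Legal — holds.
Vic is required at Standup and at Legal — holds.
The Standup can't start until after the OffsitePrep — holds.
OffsitePrep has to happen before Hiring — holds.
Ben needs to be at both Hiring and One-on-one — holds.
There are 2 rooms available — holds.
OffsitePrep feeds into Kickoff, so it must come first — holds.
Standup has to happen before One-on-one — holds.
Postmortem feeds into One-on-one, so it must come first — holds.
Legal has to happen before One-on-one — holds.
Ora needs to be at both Postmortem and Kickoff — holds.

Valid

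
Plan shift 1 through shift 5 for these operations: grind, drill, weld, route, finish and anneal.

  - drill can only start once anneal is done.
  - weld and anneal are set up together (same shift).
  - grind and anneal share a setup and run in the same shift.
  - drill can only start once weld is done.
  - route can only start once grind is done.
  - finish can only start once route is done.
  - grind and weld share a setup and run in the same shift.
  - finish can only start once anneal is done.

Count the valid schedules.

Splitting on grind: it can be shift 1 (24), shift 2 (9), shift 3 (2). Listing each branch's schedules as (drill, weld, route, finish, anneal) by shift number:
grind=shift 1: (2,1,2,3,1) (2,1,2,4,1) (2,1,2,5,1) (2,1,3,4,1) (2,1,3,5,1) (2,1,4,5,1) (3,1,2,3,1) (3,1,2,4,1) (3,1,2,5,1) (3,1,3,4,1) (3,1,3,5,1) (3,1,4,5,1) (4,1,2,3,1) (4,1,2,4,1) (4,1,2,5,1) (4,1,3,4,1) (4,1,3,5,1) (4,1,4,5,1) (5,1,2,3,1) (5,1,2,4,1) (5,1,2,5,1) (5,1,3,4,1) (5,1,3,5,1) (5,1,4,5,1) — 24.
grind=shift 2: (3,2,3,4,2) (3,2,3,5,2) (3,2,4,5,2) (4,2,3,4,2) (4,2,3,5,2) (4,2,4,5,2) (5,2,3,4,2) (5,2,3,5,2) (5,2,4,5,2) — 9.
grind=shift 3: (4,3,4,5,3) (5,3,4,5,3) — 2.
Summing: 24 + 9 + 2 = 35.

35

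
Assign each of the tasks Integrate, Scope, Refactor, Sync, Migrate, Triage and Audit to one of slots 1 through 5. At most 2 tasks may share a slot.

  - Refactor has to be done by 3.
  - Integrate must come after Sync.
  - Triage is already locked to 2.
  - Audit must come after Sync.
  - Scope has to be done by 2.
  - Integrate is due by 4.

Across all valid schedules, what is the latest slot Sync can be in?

Downstream work caps Sync at 3.
Sync at 3 is achievable: Audit in 4, Sync in 3, Refactor in 1, Migrate in 2, Scope in 1, Integrate in 4, Triage in 2.

3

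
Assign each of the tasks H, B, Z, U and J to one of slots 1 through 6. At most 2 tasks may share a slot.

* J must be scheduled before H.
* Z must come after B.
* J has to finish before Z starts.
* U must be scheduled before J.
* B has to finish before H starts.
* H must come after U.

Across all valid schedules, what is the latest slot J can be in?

5

Precedence pushes J to at least 2; downstream work caps J at 5.
J at 5 is achievable: Z=6; B=1; H=6; J=5; U=1.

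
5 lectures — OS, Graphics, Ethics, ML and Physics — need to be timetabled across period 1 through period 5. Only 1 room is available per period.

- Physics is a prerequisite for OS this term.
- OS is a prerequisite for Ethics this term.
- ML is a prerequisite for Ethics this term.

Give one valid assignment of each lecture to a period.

OS=period 2, Graphics=period 5, Physics=period 1, ML=period 3, Ethics=period 4

Checking: OS(period 2) before Ethics(period 4); Physics(period 1) before OS(period 2); ML(period 3) before Ethics(period 4); max 1 per period (cap 1).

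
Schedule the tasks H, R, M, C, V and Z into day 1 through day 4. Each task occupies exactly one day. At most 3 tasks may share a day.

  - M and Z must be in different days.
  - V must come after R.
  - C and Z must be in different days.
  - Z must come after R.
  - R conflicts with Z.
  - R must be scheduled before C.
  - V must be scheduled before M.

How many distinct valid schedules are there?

Splitting on H: it can be day 1 (13), day 2 (13), day 3 (13), day 4 (13). Listing each branch's schedules as (R, M, C, V, Z) by day number:
H=day 1: (1,3,2,2,4) (1,3,3,2,2) (1,3,3,2,4) (1,3,4,2,2) (1,4,2,2,3) (1,4,2,3,3) (1,4,3,2,2) (1,4,3,3,2) (1,4,4,2,2) (1,4,4,2,3) (1,4,4,3,2) (1,4,4,3,3) (2,4,4,3,3) — 13.
H=day 2: (1,3,2,2,4) (1,3,3,2,2) (1,3,3,2,4) (1,3,4,2,2) (1,4,2,2,3) (1,4,2,3,3) (1,4,3,2,2) (1,4,3,3,2) (1,4,4,2,2) (1,4,4,2,3) (1,4,4,3,2) (1,4,4,3,3) (2,4,4,3,3) — 13.
H=day 3: (1,3,2,2,4) (1,3,3,2,2) (1,3,3,2,4) (1,3,4,2,2) (1,4,2,2,3) (1,4,2,3,3) (1,4,3,2,2) (1,4,3,3,2) (1,4,4,2,2) (1,4,4,2,3) (1,4,4,3,2) (1,4,4,3,3) (2,4,4,3,3) — 13.
H=day 4: (1,3,2,2,4) (1,3,3,2,2) (1,3,3,2,4) (1,3,4,2,2) (1,4,2,2,3) (1,4,2,3,3) (1,4,3,2,2) (1,4,3,3,2) (1,4,4,2,2) (1,4,4,2,3) (1,4,4,3,2) (1,4,4,3,3) (2,4,4,3,3) — 13.
Summing: 13 + 13 + 13 + 13 = 52.

52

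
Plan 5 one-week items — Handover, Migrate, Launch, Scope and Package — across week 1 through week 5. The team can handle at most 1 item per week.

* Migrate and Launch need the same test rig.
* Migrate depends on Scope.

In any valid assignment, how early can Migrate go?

week 2

Precedence pushes Migrate to at least week 2.
Migrate at week 2 is achievable: Launch in week 4; Scope in week 1; Package in week 5; Migrate in week 2; Handover in week 3.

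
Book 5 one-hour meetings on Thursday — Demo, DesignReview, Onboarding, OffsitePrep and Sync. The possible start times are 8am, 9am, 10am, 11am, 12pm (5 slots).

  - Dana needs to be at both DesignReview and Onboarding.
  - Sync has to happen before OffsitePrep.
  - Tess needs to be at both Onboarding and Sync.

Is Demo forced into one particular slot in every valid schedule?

Demo can be 8am (e.g. DesignReview in 8am, Sync in 8am, OffsitePrep in 9am, Demo in 8am, Onboarding in 9am) or 9am (e.g. Onboarding -> 9am; Demo -> 9am; OffsitePrep -> 9am; DesignReview -> 8am; Sync -> 8am).

No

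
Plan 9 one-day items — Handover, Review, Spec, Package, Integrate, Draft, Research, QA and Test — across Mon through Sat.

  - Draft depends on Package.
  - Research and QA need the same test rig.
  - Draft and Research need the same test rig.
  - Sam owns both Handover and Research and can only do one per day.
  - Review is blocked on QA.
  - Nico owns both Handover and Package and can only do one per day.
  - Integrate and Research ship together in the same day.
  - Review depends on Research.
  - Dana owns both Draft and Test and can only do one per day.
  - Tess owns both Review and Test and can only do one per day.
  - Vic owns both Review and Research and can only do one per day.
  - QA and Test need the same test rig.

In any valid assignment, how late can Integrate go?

Integrate must be in the same day as Research, which can't be after Fri, so Integrate is at most Fri.
Integrate at Fri is achievable: Integrate=Fri; Review=Sat; Test=Wed; Package=Mon; Draft=Tue; QA=Mon; Spec=Mon; Handover=Tue; Research=Fri.

Fri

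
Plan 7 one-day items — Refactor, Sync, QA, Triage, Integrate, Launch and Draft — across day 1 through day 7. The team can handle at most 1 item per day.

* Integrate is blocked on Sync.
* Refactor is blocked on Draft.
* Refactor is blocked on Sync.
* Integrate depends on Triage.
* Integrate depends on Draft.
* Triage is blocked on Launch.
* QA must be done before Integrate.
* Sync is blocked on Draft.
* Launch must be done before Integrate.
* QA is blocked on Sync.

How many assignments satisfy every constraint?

40

Splitting on Refactor: it can be day 3 (3), day 4 (7), day 5 (10), day 6 (10), day 7 (10). Listing each branch's schedules as (Sync, QA, Triage, Integrate, Launch, Draft) by day number:
Refactor=day 3: (2,4,6,7,5,1) (2,5,6,7,4,1) (2,6,5,7,4,1) — 3.
Refactor=day 4: (2,3,6,7,5,1) (2,5,6,7,3,1) (2,6,5,7,3,1) (3,5,6,7,1,2) (3,5,6,7,2,1) (3,6,5,7,1,2) (3,6,5,7,2,1) — 7.
Refactor=day 5: (2,3,6,7,4,1) (2,4,6,7,3,1) (2,6,4,7,3,1) (3,4,6,7,1,2) (3,4,6,7,2,1) (3,6,4,7,1,2) (3,6,4,7,2,1) (4,6,2,7,1,3) (4,6,3,7,1,2) (4,6,3,7,2,1) — 10.
Refactor=day 6: (2,3,5,7,4,1) (2,4,5,7,3,1) (2,5,4,7,3,1) (3,4,5,7,1,2) (3,4,5,7,2,1) (3,5,4,7,1,2) (3,5,4,7,2,1) (4,5,2,7,1,3) (4,5,3,7,1,2) (4,5,3,7,2,1) — 10.
Refactor=day 7: (2,3,5,6,4,1) (2,4,5,6,3,1) (2,5,4,6,3,1) (3,4,5,6,1,2) (3,4,5,6,2,1) (3,5,4,6,1,2) (3,5,4,6,2,1) (4,5,2,6,1,3) (4,5,3,6,1,2) (4,5,3,6,2,1) — 10.
Summing: 3 + 7 + 10 + 10 + 10 = 40.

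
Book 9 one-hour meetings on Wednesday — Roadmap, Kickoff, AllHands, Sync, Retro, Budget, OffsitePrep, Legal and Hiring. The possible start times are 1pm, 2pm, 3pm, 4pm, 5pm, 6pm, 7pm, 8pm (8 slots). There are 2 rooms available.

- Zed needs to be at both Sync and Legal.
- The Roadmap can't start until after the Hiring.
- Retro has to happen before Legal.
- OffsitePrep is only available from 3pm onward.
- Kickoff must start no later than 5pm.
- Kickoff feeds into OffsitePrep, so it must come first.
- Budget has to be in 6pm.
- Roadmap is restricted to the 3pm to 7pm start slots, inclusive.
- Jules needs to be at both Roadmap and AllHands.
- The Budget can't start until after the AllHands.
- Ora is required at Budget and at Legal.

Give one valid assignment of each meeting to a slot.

Legal -> 4pm; Kickoff -> 1pm; Retro -> 2pm; AllHands -> 1pm; Sync -> 5pm; Hiring -> 2pm; OffsitePrep -> 3pm; Budget -> 6pm; Roadmap -> 3pm

Checking: Kickoff(1pm) before OffsitePrep(3pm); Hiring(2pm) before Roadmap(3pm); AllHands(1pm) before Budget(6pm); Retro(2pm) before Legal(4pm); Sync(5pm) != Legal(4pm); Budget(6pm) != Legal(4pm); Roadmap(3pm) != AllHands(1pm); Kickoff=1pm in [1pm,5pm]; OffsitePrep=3pm in [3pm,8pm]; Budget=6pm in [6pm,6pm]; Roadmap=3pm in [3pm,7pm]; max 2 per slot (cap 2).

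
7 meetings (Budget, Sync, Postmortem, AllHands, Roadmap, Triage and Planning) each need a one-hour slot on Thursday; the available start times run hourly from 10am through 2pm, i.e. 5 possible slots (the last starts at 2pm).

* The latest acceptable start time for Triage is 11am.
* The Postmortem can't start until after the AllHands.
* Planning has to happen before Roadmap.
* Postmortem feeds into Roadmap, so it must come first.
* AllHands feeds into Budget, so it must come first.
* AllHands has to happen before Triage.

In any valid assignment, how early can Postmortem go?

Precedence pushes Postmortem to at least 11am; downstream work caps Postmortem at 1pm.
Postmortem at 11am is achievable: Sync -> 10am, Roadmap -> 12pm, Budget -> 11am, Triage -> 11am, Postmortem -> 11am, AllHands -> 10am, Planning -> 10am.

11am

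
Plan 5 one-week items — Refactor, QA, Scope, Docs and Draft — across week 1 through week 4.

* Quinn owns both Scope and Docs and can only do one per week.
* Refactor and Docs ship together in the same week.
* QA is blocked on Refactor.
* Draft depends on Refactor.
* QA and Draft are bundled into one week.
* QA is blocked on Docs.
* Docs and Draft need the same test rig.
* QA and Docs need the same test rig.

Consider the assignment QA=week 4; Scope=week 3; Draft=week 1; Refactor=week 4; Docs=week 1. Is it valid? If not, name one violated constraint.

Draft depends on Refactor — violated.
QA is blocked on Docs — holds.
QA is blocked on Refactor — violated.
QA and Draft are bundled into one week — violated.
Refactor and Docs ship together in the same week — violated.
Quinn owns both Scope and Docs and can only do one per week — holds.
Docs and Draft need the same test rig — violated.
QA and Docs need the same test rig — holds.

No — it violates: Draft depends on Refactor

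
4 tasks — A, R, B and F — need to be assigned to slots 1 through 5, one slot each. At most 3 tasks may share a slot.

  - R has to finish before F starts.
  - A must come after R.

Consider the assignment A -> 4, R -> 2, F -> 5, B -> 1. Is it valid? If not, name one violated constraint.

R has to finish before F starts — holds.
At most 3 tasks may share a slot — holds.
A must come after R — holds.

Yes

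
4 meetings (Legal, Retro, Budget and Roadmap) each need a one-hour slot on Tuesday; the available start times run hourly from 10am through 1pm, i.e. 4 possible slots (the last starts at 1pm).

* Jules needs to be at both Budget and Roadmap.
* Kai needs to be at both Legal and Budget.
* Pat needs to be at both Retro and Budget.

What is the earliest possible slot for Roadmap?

10am

Roadmap at 10am is achievable: Roadmap=10am, Legal=10am, Retro=10am, Budget=11am.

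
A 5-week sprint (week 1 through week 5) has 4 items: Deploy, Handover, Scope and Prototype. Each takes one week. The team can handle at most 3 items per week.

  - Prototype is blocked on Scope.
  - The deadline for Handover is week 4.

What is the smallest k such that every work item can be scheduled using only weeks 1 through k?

The precedence chain requires at least 2 distinct weeks.
With at most 3 per week and 4 work items, at least 2 weeks are needed.
2 works (last occupied week: week 2): for example Scope in week 1, Handover in week 1, Deploy in week 1, Prototype in week 2.

2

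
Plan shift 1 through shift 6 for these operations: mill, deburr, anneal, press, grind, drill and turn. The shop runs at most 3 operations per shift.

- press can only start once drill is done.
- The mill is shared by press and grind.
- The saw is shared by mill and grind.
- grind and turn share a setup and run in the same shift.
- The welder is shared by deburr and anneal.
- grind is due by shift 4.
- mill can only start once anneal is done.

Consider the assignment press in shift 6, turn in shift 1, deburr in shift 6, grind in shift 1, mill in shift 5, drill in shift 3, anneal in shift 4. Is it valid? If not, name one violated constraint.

Valid

grind and turn share a setup and run in the same shift — holds.
grind is due by shift 4 — holds.
The shop runs at most 3 operations per shift — holds.
press can only start once drill is done — holds.
The saw is shared by mill and grind — holds.
mill can only start once anneal is done — holds.
The welder is shared by deburr and anneal — holds.
The mill is shared by press and grind — holds.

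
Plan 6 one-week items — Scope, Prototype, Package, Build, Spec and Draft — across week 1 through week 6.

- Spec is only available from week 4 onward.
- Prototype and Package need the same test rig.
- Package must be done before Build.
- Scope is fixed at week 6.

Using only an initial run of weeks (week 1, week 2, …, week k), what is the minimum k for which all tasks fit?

6 weeks

The precedence chain requires at least 2 distinct weeks.
Scope can't be placed before week 6, so the schedule must run through at least week 6.
6 works (last occupied week: week 6): for example Package -> week 1; Build -> week 2; Spec -> week 4; Prototype -> week 2; Draft -> week 1; Scope -> week 6.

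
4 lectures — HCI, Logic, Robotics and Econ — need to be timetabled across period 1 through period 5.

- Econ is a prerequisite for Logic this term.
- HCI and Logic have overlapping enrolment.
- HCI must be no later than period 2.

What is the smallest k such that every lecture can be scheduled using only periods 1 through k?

The precedence chain requires at least 2 distinct periods.
2 works (last occupied period: period 2): for example Robotics in period 1, Econ in period 1, Logic in period 2, HCI in period 1.

2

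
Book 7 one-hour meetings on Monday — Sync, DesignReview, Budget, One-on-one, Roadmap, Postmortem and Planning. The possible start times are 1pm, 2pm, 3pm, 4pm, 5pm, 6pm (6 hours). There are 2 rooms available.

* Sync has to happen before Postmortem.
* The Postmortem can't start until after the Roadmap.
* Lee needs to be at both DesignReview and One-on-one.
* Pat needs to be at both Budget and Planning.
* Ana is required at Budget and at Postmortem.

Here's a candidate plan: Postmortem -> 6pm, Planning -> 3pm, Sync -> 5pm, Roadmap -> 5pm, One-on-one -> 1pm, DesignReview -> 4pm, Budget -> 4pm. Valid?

Yes, all constraints hold

Sync has to happen before Postmortem — holds.
Ana is required at Budget and at Postmortem — holds.
The Postmortem can't start until after the Roadmap — holds.
Pat needs to be at both Budget and Planning — holds.
Lee needs to be at both DesignReview and One-on-one — holds.
There are 2 rooms available — holds.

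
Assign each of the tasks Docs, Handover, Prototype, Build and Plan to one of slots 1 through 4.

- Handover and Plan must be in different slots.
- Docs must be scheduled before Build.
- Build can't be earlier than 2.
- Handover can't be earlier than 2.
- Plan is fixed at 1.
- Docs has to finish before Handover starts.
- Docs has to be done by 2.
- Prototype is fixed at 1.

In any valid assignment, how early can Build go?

Build is available from 2.
Build at 2 is achievable: Prototype -> 1; Build -> 2; Handover -> 2; Plan -> 1; Docs -> 1.

2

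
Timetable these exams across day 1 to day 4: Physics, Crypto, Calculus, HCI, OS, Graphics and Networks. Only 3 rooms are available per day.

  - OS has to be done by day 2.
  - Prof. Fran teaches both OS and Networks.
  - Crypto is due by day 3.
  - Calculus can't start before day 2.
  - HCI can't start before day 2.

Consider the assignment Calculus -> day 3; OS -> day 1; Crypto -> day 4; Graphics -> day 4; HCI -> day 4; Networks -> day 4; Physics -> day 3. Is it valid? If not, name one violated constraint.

Prof. Fran teaches both OS and Networks — holds.
Crypto is due by day 3 — violated.
Only 3 rooms are available per day — violated.
Calculus can't start before day 2 — holds.
HCI can't start before day 2 — holds.
OS has to be done by day 2 — holds.

Invalid. Crypto is due by day 3.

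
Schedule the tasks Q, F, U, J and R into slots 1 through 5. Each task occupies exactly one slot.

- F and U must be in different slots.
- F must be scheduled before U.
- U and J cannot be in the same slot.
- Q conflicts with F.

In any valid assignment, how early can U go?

Precedence pushes U to at least 2.
U at 2 is achievable: J=1, Q=2, U=2, F=1, R=1.

2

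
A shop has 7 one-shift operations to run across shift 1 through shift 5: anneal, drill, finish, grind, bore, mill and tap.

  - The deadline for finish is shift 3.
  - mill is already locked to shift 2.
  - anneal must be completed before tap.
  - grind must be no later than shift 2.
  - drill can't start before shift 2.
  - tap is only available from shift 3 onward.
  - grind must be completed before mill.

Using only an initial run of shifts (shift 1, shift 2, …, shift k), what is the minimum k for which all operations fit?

3 shifts

The precedence chain requires at least 2 distinct shifts.
tap can't be placed before shift 3, so the schedule must run through at least shift 3.
3 works (last occupied shift: shift 3): for example drill=shift 2, mill=shift 2, finish=shift 1, tap=shift 3, anneal=shift 1, bore=shift 1, grind=shift 1.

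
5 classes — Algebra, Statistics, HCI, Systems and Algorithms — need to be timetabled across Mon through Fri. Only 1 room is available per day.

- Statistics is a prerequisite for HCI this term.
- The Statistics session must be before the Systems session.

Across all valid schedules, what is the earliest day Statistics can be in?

Downstream work caps Statistics at Thu.
Statistics at Mon is achievable: Systems -> Wed; HCI -> Tue; Statistics -> Mon; Algebra -> Thu; Algorithms -> Fri.

Mon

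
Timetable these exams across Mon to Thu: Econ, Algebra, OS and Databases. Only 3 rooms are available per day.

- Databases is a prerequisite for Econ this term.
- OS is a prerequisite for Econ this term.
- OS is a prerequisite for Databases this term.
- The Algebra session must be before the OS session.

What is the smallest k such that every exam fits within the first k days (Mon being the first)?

The precedence chain requires at least 4 distinct days.
With at most 3 per day and 4 exams, at least 2 days are needed.
4 works (last occupied day: Thu): for example Databases in Wed; Algebra in Mon; Econ in Thu; OS in Tue.

4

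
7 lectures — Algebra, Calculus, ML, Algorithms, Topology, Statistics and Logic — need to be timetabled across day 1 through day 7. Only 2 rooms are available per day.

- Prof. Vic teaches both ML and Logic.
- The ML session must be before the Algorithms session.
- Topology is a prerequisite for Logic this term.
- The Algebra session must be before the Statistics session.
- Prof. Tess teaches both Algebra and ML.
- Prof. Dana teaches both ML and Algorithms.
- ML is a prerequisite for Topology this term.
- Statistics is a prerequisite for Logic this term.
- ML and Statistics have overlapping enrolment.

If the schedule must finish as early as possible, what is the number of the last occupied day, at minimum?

The precedence chain requires at least 3 distinct days.
With at most 2 per day and 7 lectures, at least 4 days are needed.
4 works (last occupied day: day 4): for example Algorithms=day 3; ML=day 1; Logic=day 4; Calculus=day 1; Statistics=day 3; Topology=day 2; Algebra=day 2.

day 4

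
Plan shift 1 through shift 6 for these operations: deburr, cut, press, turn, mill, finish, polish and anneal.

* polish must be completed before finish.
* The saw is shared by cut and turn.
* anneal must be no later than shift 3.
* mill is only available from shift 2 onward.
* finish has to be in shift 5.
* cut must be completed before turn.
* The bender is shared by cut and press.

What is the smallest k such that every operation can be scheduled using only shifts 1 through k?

The precedence chain requires at least 2 distinct shifts.
finish can't be placed before shift 5, so the schedule must run through at least shift 5.
5 works (last occupied shift: shift 5): for example deburr in shift 1; finish in shift 5; press in shift 2; mill in shift 2; turn in shift 2; anneal in shift 1; cut in shift 1; polish in shift 1.

5 shifts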